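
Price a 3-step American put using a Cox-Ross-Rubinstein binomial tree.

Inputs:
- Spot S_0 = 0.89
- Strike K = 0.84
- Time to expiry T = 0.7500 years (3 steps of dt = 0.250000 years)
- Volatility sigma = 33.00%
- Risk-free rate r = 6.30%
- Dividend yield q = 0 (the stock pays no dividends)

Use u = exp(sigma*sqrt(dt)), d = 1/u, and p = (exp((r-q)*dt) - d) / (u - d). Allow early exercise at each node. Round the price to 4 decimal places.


dt = T/N = 0.250000
u = exp(sigma*sqrt(dt)) = 1.179393; d = 1/u = 0.847894
p = (exp((r-q)*dt) - d) / (u - d) = 0.506731
Discount per step: exp(-r*dt) = 0.984373
Stock lattice S(k, i) with i counting down-moves:
  k=0: S(0,0) = 0.8900
  k=1: S(1,0) = 1.0497; S(1,1) = 0.7546
  k=2: S(2,0) = 1.2380; S(2,1) = 0.8900; S(2,2) = 0.6398
  k=3: S(3,0) = 1.4600; S(3,1) = 1.0497; S(3,2) = 0.7546; S(3,3) = 0.5425
Terminal payoffs V(N, i) = max(K - S_T, 0):
  V(3,0) = 0.000000; V(3,1) = 0.000000; V(3,2) = 0.085375; V(3,3) = 0.297482
Backward induction: V(k, i) = exp(-r*dt) * [p * V(k+1, i) + (1-p) * V(k+1, i+1)]; then take max(V_cont, immediate exercise) for American.
  V(2,0) = exp(-r*dt) * [p*0.000000 + (1-p)*0.000000] = 0.000000; exercise = 0.000000; V(2,0) = max -> 0.000000
  V(2,1) = exp(-r*dt) * [p*0.000000 + (1-p)*0.085375] = 0.041455; exercise = 0.000000; V(2,1) = max -> 0.041455
  V(2,2) = exp(-r*dt) * [p*0.085375 + (1-p)*0.297482] = 0.187032; exercise = 0.200158; V(2,2) = max -> 0.200158
  V(1,0) = exp(-r*dt) * [p*0.000000 + (1-p)*0.041455] = 0.020129; exercise = 0.000000; V(1,0) = max -> 0.020129
  V(1,1) = exp(-r*dt) * [p*0.041455 + (1-p)*0.200158] = 0.117867; exercise = 0.085375; V(1,1) = max -> 0.117867
  V(0,0) = exp(-r*dt) * [p*0.020129 + (1-p)*0.117867] = 0.067272; exercise = 0.000000; V(0,0) = max -> 0.067272

Answer: Price = V(0,0) = 0.0673


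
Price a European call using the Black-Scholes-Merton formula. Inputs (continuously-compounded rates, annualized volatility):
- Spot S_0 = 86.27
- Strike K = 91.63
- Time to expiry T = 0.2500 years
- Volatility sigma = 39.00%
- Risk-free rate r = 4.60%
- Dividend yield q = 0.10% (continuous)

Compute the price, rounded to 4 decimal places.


Answer: Price = 4.9155

Derivation:
d1 = (ln(S/K) + (r - q + 0.5*sigma^2) * T) / (sigma * sqrt(T)) = -0.15391957
d2 = d1 - sigma * sqrt(T) = -0.34891957
exp(-rT) = 0.98856587; exp(-qT) = 0.99975003
C = S_0 * exp(-qT) * N(d1) - K * exp(-rT) * N(d2)
N(d1) = 0.43883658; N(d2) = 0.36357485
C = 86.2700 * 0.99975003 * 0.43883658 - 91.6300 * 0.98856587 * 0.36357485 = 4.9155


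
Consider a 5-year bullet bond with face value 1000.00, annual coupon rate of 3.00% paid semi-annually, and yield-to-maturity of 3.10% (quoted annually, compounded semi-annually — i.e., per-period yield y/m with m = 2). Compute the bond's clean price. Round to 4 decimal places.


Answer: Price = 995.4011

Derivation:
Coupon per period c = face * coupon_rate / m = 15.000000
Periods per year m = 2; per-period yield y/m = 0.015500
Number of cashflows N = 10
Cashflows (t years, CF_t, discount factor 1/(1+y/m)^(m*t), PV):
  t = 0.5000: CF_t = 15.000000, DF = 0.984737, PV = 14.771049
  t = 1.0000: CF_t = 15.000000, DF = 0.969706, PV = 14.545592
  t = 1.5000: CF_t = 15.000000, DF = 0.954905, PV = 14.323577
  t = 2.0000: CF_t = 15.000000, DF = 0.940330, PV = 14.104950
  t = 2.5000: CF_t = 15.000000, DF = 0.925977, PV = 13.889660
  t = 3.0000: CF_t = 15.000000, DF = 0.911844, PV = 13.677656
  t = 3.5000: CF_t = 15.000000, DF = 0.897926, PV = 13.468889
  t = 4.0000: CF_t = 15.000000, DF = 0.884220, PV = 13.263307
  t = 4.5000: CF_t = 15.000000, DF = 0.870724, PV = 13.060864
  t = 5.0000: CF_t = 1015.000000, DF = 0.857434, PV = 870.295554
Price P = sum_t PV_t = 995.401098


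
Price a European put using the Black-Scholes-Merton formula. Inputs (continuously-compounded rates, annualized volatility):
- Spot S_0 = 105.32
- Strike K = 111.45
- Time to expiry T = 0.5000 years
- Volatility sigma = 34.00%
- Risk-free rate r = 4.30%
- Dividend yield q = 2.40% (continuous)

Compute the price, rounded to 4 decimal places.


d1 = (ln(S/K) + (r - q + 0.5*sigma^2) * T) / (sigma * sqrt(T)) = -0.07558857
d2 = d1 - sigma * sqrt(T) = -0.31600488
exp(-rT) = 0.97872948; exp(-qT) = 0.98807171
P = K * exp(-rT) * N(-d2) - S_0 * exp(-qT) * N(-d1)
N(-d1) = 0.53012679; N(-d2) = 0.62400060
P = 111.4500 * 0.97872948 * 0.62400060 - 105.3200 * 0.98807171 * 0.53012679 = 12.8986

Answer: Price = 12.8986


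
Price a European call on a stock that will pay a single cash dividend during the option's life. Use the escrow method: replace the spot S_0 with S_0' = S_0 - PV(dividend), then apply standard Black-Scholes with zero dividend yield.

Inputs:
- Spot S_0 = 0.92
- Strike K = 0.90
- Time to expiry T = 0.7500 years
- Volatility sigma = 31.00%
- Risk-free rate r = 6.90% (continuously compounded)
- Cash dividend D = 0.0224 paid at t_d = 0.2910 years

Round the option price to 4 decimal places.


Answer: Price = 0.1169

Derivation:
PV(D) = D * exp(-r * t_d) = 0.0224 * 0.98012124 = 0.02195472
S_0' = S_0 - PV(D) = 0.9200 - 0.02195472 = 0.89804528
d1 = (ln(S_0'/K) + (r + sigma^2/2)*T) / (sigma*sqrt(T)) = 0.31889563
d2 = d1 - sigma*sqrt(T) = 0.05042775
exp(-rT) = 0.94956623
N(d1) = 0.62509717; N(d2) = 0.52010924
C = S_0' * N(d1) - K * exp(-rT) * N(d2) = 0.89804528 * 0.62509717 - 0.9000 * 0.94956623 * 0.52010924 = 0.1169


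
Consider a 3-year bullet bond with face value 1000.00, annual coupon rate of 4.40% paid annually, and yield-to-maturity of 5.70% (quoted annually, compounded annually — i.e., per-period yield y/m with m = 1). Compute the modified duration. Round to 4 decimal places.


Coupon per period c = face * coupon_rate / m = 44.000000
Periods per year m = 1; per-period yield y/m = 0.057000
Number of cashflows N = 3
Cashflows (t years, CF_t, discount factor 1/(1+y/m)^(m*t), PV):
  t = 1.0000: CF_t = 44.000000, DF = 0.946074, PV = 41.627247
  t = 2.0000: CF_t = 44.000000, DF = 0.895056, PV = 39.382447
  t = 3.0000: CF_t = 1044.000000, DF = 0.846789, PV = 884.047371
Price P = sum_t PV_t = 965.057065
First compute Macaulay numerator sum_t t * PV_t:
  t * PV_t at t = 1.0000: 41.627247
  t * PV_t at t = 2.0000: 78.764895
  t * PV_t at t = 3.0000: 2652.142112
Macaulay duration D = 2772.534253 / 965.057065 = 2.872923
Modified duration = D / (1 + y/m) = 2.872923 / (1 + 0.057000) = 2.717997

Answer: Modified duration = 2.7180


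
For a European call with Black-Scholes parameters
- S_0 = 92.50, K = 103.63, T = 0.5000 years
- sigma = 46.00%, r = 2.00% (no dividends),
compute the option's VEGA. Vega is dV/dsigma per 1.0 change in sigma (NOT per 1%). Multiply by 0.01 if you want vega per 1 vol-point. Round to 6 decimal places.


Answer: Vega = 25.778477

Derivation:
d1 = -0.1559269407; d2 = -0.4811960600
phi(d1) = 0.3941218559; exp(-qT) = 1.0000000000; exp(-rT) = 0.9900498337
Vega = S * exp(-qT) * phi(d1) * sqrt(T) = 92.5000 * 1.0000000000 * 0.3941218559 * 0.7071067812 = 25.778477


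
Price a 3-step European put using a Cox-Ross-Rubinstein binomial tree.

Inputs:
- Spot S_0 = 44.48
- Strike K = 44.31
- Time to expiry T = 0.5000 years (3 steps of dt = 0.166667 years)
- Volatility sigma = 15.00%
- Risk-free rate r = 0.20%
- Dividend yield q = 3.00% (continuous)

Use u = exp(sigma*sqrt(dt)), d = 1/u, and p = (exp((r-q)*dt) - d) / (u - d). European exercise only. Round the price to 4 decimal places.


dt = T/N = 0.166667
u = exp(sigma*sqrt(dt)) = 1.063151; d = 1/u = 0.940600
p = (exp((r-q)*dt) - d) / (u - d) = 0.446705
Discount per step: exp(-r*dt) = 0.999667
Stock lattice S(k, i) with i counting down-moves:
  k=0: S(0,0) = 44.4800
  k=1: S(1,0) = 47.2890; S(1,1) = 41.8379
  k=2: S(2,0) = 50.2753; S(2,1) = 44.4800; S(2,2) = 39.3527
  k=3: S(3,0) = 53.4503; S(3,1) = 47.2890; S(3,2) = 41.8379; S(3,3) = 37.0152
Terminal payoffs V(N, i) = max(K - S_T, 0):
  V(3,0) = 0.000000; V(3,1) = 0.000000; V(3,2) = 2.472109; V(3,3) = 7.294827
Backward induction: V(k, i) = exp(-r*dt) * [p * V(k+1, i) + (1-p) * V(k+1, i+1)].
  V(2,0) = exp(-r*dt) * [p*0.000000 + (1-p)*0.000000] = 0.000000
  V(2,1) = exp(-r*dt) * [p*0.000000 + (1-p)*2.472109] = 1.367350
  V(2,2) = exp(-r*dt) * [p*2.472109 + (1-p)*7.294827] = 5.138782
  V(1,0) = exp(-r*dt) * [p*0.000000 + (1-p)*1.367350] = 0.756296
  V(1,1) = exp(-r*dt) * [p*1.367350 + (1-p)*5.138782] = 3.452914
  V(0,0) = exp(-r*dt) * [p*0.756296 + (1-p)*3.452914] = 2.247573

Answer: Price = V(0,0) = 2.2476


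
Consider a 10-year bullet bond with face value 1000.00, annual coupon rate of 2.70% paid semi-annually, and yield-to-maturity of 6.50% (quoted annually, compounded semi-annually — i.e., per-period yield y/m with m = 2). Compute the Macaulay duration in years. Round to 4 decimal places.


Coupon per period c = face * coupon_rate / m = 13.500000
Periods per year m = 2; per-period yield y/m = 0.032500
Number of cashflows N = 20
Cashflows (t years, CF_t, discount factor 1/(1+y/m)^(m*t), PV):
  t = 0.5000: CF_t = 13.500000, DF = 0.968523, PV = 13.075061
  t = 1.0000: CF_t = 13.500000, DF = 0.938037, PV = 12.663497
  t = 1.5000: CF_t = 13.500000, DF = 0.908510, PV = 12.264888
  t = 2.0000: CF_t = 13.500000, DF = 0.879913, PV = 11.878826
  t = 2.5000: CF_t = 13.500000, DF = 0.852216, PV = 11.504916
  t = 3.0000: CF_t = 13.500000, DF = 0.825391, PV = 11.142776
  t = 3.5000: CF_t = 13.500000, DF = 0.799410, PV = 10.792035
  t = 4.0000: CF_t = 13.500000, DF = 0.774247, PV = 10.452334
  t = 4.5000: CF_t = 13.500000, DF = 0.749876, PV = 10.123326
  t = 5.0000: CF_t = 13.500000, DF = 0.726272, PV = 9.804674
  t = 5.5000: CF_t = 13.500000, DF = 0.703411, PV = 9.496052
  t = 6.0000: CF_t = 13.500000, DF = 0.681270, PV = 9.197145
  t = 6.5000: CF_t = 13.500000, DF = 0.659826, PV = 8.907647
  t = 7.0000: CF_t = 13.500000, DF = 0.639056, PV = 8.627261
  t = 7.5000: CF_t = 13.500000, DF = 0.618941, PV = 8.355700
  t = 8.0000: CF_t = 13.500000, DF = 0.599458, PV = 8.092688
  t = 8.5000: CF_t = 13.500000, DF = 0.580589, PV = 7.837955
  t = 9.0000: CF_t = 13.500000, DF = 0.562314, PV = 7.591239
  t = 9.5000: CF_t = 13.500000, DF = 0.544614, PV = 7.352290
  t = 10.0000: CF_t = 1013.500000, DF = 0.527471, PV = 534.592112
Price P = sum_t PV_t = 723.752423
Macaulay numerator sum_t t * PV_t:
  t * PV_t at t = 0.5000: 6.537530
  t * PV_t at t = 1.0000: 12.663497
  t * PV_t at t = 1.5000: 18.397332
  t * PV_t at t = 2.0000: 23.757652
  t * PV_t at t = 2.5000: 28.762291
  t * PV_t at t = 3.0000: 33.428328
  t * PV_t at t = 3.5000: 37.772123
  t * PV_t at t = 4.0000: 41.809337
  t * PV_t at t = 4.5000: 45.554967
  t * PV_t at t = 5.0000: 49.023371
  t * PV_t at t = 5.5000: 52.228288
  t * PV_t at t = 6.0000: 55.182871
  t * PV_t at t = 6.5000: 57.899704
  t * PV_t at t = 7.0000: 60.390825
  t * PV_t at t = 7.5000: 62.667754
  t * PV_t at t = 8.0000: 64.741505
  t * PV_t at t = 8.5000: 66.622614
  t * PV_t at t = 9.0000: 68.321154
  t * PV_t at t = 9.5000: 69.846754
  t * PV_t at t = 10.0000: 5345.921121
Macaulay duration D = (sum_t t * PV_t) / P = 6201.529018 / 723.752423 = 8.568578

Answer: Macaulay duration = 8.5686 years


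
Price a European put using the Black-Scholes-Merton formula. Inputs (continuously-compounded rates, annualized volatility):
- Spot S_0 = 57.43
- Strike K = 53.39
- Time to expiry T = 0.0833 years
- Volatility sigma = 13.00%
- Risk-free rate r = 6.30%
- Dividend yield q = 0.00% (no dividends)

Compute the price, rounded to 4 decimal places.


Answer: Price = 0.0140

Derivation:
d1 = (ln(S/K) + (r - q + 0.5*sigma^2) * T) / (sigma * sqrt(T)) = 2.10273423
d2 = d1 - sigma * sqrt(T) = 2.06521396
exp(-rT) = 0.99476585; exp(-qT) = 1.00000000
P = K * exp(-rT) * N(-d2) - S_0 * exp(-qT) * N(-d1)
N(-d1) = 0.01774450; N(-d2) = 0.01945138
P = 53.3900 * 0.99476585 * 0.01945138 - 57.4300 * 1.00000000 * 0.01774450 = 0.0140


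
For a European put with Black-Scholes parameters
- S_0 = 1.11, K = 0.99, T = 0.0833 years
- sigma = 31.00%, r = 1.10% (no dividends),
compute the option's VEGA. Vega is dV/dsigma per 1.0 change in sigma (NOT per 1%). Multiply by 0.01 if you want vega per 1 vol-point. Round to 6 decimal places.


d1 = 1.3337136420; d2 = 1.2442422499
phi(d1) = 0.1639269180; exp(-qT) = 1.0000000000; exp(-rT) = 0.9990841197
Vega = S * exp(-qT) * phi(d1) * sqrt(T) = 1.1100 * 1.0000000000 * 0.1639269180 * 0.2886173938 = 0.052516

Answer: Vega = 0.052516


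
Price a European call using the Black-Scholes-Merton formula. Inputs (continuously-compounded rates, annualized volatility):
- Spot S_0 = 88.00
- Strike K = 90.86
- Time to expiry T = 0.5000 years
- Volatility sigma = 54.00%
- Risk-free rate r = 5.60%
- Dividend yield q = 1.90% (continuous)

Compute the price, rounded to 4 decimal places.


d1 = (ln(S/K) + (r - q + 0.5*sigma^2) * T) / (sigma * sqrt(T)) = 0.15560789
d2 = d1 - sigma * sqrt(T) = -0.22622977
exp(-rT) = 0.97238837; exp(-qT) = 0.99054498
C = S_0 * exp(-qT) * N(d1) - K * exp(-rT) * N(d2)
N(d1) = 0.56182895; N(d2) = 0.41051136
C = 88.0000 * 0.99054498 * 0.56182895 - 90.8600 * 0.97238837 * 0.41051136 = 12.7043

Answer: Price = 12.7043


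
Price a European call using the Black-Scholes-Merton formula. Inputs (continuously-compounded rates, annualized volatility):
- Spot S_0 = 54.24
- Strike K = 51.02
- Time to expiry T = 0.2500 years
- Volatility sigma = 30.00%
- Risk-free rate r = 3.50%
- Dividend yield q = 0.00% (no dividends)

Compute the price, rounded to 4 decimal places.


d1 = (ln(S/K) + (r - q + 0.5*sigma^2) * T) / (sigma * sqrt(T)) = 0.54133954
d2 = d1 - sigma * sqrt(T) = 0.39133954
exp(-rT) = 0.99128817; exp(-qT) = 1.00000000
C = S_0 * exp(-qT) * N(d1) - K * exp(-rT) * N(d2)
N(d1) = 0.70586321; N(d2) = 0.65222686
C = 54.2400 * 1.00000000 * 0.70586321 - 51.0200 * 0.99128817 * 0.65222686 = 5.2993

Answer: Price = 5.2993


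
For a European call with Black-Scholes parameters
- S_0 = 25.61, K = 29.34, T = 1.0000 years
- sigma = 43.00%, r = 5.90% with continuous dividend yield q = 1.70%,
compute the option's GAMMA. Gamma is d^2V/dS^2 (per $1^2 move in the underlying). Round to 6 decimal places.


Answer: Gamma = 0.035616

Derivation:
d1 = -0.0035322616; d2 = -0.4335322616
phi(d1) = 0.3989397916; exp(-qT) = 0.9831436846; exp(-rT) = 0.9427067692
Gamma = exp(-qT) * phi(d1) / (S * sigma * sqrt(T)) = 0.9831436846 * 0.3989397916 / (25.6100 * 0.4300 * 1.0000000000) = 0.035616


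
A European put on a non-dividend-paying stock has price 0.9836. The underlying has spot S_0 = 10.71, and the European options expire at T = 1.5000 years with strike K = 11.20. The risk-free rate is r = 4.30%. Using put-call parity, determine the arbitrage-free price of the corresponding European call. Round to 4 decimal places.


Answer: Call price = 1.1932

Derivation:
Put-call parity: C - P = S_0 * exp(-qT) - K * exp(-rT).
S_0 * exp(-qT) = 10.7100 * 1.00000000 = 10.71000000
K * exp(-rT) = 11.2000 * 0.93753611 = 10.50040448
C = P + S*exp(-qT) - K*exp(-rT)
C = 0.9836 + 10.71000000 - 10.50040448 = 1.1932


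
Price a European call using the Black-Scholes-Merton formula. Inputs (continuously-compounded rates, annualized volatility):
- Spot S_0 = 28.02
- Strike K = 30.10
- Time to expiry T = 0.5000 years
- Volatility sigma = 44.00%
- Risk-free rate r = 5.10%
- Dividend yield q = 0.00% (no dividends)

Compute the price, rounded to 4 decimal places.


d1 = (ln(S/K) + (r - q + 0.5*sigma^2) * T) / (sigma * sqrt(T)) = 0.00737117
d2 = d1 - sigma * sqrt(T) = -0.30375582
exp(-rT) = 0.97482238; exp(-qT) = 1.00000000
C = S_0 * exp(-qT) * N(d1) - K * exp(-rT) * N(d2)
N(d1) = 0.50294064; N(d2) = 0.38065697
C = 28.0200 * 1.00000000 * 0.50294064 - 30.1000 * 0.97482238 * 0.38065697 = 2.9231

Answer: Price = 2.9231


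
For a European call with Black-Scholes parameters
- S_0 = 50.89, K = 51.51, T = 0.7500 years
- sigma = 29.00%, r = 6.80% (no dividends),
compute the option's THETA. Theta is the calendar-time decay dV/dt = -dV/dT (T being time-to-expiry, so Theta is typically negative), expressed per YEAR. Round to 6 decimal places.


d1 = 0.2804249068; d2 = 0.0292775397
phi(d1) = 0.3835606211; exp(-qT) = 1.0000000000; exp(-rT) = 0.9502786705
Theta = -S*exp(-qT)*phi(d1)*sigma/(2*sqrt(T)) - r*K*exp(-rT)*N(d2) + q*S*exp(-qT)*N(d1)
N(d1) = 0.6104242348; N(d2) = 0.5116783800; sqrt(T) = 0.8660254038
Term 1 = -50.8900 * 1.0000000000 * 0.3835606211 * 0.2900 / (2 * 0.8660254038) = -3.2681639461
Term 2 = -0.0680 * 51.5100 * 0.9502786705 * 0.5116783800 = -1.7031327926
Term 3 = 0 (no dividend yield, q = 0)
Theta = -3.2681639461 + (-1.7031327926) + (0.0000000000) = -4.971297

Answer: Theta = -4.971297


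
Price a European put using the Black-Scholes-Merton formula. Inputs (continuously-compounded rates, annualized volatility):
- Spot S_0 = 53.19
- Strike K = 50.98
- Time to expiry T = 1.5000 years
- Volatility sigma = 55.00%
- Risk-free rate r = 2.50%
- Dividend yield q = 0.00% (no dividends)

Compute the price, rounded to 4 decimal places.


Answer: Price = 11.5374

Derivation:
d1 = (ln(S/K) + (r - q + 0.5*sigma^2) * T) / (sigma * sqrt(T)) = 0.45547447
d2 = d1 - sigma * sqrt(T) = -0.21813521
exp(-rT) = 0.96319442; exp(-qT) = 1.00000000
P = K * exp(-rT) * N(-d2) - S_0 * exp(-qT) * N(-d1)
N(-d1) = 0.32438397; N(-d2) = 0.58633812
P = 50.9800 * 0.96319442 * 0.58633812 - 53.1900 * 1.00000000 * 0.32438397 = 11.5374


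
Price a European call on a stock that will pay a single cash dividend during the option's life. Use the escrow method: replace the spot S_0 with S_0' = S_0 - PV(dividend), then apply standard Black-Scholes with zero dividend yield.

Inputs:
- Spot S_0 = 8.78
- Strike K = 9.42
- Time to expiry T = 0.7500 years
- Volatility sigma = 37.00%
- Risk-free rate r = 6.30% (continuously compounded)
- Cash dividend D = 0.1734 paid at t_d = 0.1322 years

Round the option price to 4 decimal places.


Answer: Price = 0.9410

Derivation:
PV(D) = D * exp(-r * t_d) = 0.1734 * 0.99170599 = 0.17196182
S_0' = S_0 - PV(D) = 8.7800 - 0.17196182 = 8.60803818
d1 = (ln(S_0'/K) + (r + sigma^2/2)*T) / (sigma*sqrt(T)) = 0.02636728
d2 = d1 - sigma*sqrt(T) = -0.29406212
exp(-rT) = 0.95384891
N(d1) = 0.51051780; N(d2) = 0.38435522
C = S_0' * N(d1) - K * exp(-rT) * N(d2) = 8.60803818 * 0.51051780 - 9.4200 * 0.95384891 * 0.38435522 = 0.9410


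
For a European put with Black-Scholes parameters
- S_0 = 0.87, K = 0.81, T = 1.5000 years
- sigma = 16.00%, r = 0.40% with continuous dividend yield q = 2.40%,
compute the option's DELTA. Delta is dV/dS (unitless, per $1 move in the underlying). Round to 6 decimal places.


Answer: Delta = -0.365070

Derivation:
d1 = 0.3095489793; d2 = 0.1135897999
phi(d1) = 0.3802794817; exp(-qT) = 0.9646402935; exp(-rT) = 0.9940179641
N(-d1) = 0.3784519801
Delta = -exp(-qT) * N(-d1) = -0.9646402935 * 0.3784519801 = -0.365070


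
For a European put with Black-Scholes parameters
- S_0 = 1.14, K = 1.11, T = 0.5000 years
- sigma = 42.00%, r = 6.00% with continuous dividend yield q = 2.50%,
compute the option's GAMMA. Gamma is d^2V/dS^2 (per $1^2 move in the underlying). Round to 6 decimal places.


d1 = 0.2972146480; d2 = 0.0002297999
phi(d1) = 0.3817051578; exp(-qT) = 0.9875778005; exp(-rT) = 0.9704455335
Gamma = exp(-qT) * phi(d1) / (S * sigma * sqrt(T)) = 0.9875778005 * 0.3817051578 / (1.1400 * 0.4200 * 0.7071067812) = 1.113423

Answer: Gamma = 1.113423


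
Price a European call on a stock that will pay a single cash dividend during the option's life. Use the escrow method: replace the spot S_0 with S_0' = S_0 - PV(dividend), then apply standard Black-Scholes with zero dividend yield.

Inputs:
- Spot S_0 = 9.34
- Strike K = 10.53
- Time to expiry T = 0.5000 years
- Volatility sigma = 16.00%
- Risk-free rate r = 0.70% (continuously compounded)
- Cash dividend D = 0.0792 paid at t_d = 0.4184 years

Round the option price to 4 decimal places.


Answer: Price = 0.0758

Derivation:
PV(D) = D * exp(-r * t_d) = 0.0792 * 0.99707548 = 0.07896838
S_0' = S_0 - PV(D) = 9.3400 - 0.07896838 = 9.26103162
d1 = (ln(S_0'/K) + (r + sigma^2/2)*T) / (sigma*sqrt(T)) = -1.04751574
d2 = d1 - sigma*sqrt(T) = -1.16065283
exp(-rT) = 0.99650612
N(d1) = 0.14743089; N(d2) = 0.12289156
C = S_0' * N(d1) - K * exp(-rT) * N(d2) = 9.26103162 * 0.14743089 - 10.5300 * 0.99650612 * 0.12289156 = 0.0758


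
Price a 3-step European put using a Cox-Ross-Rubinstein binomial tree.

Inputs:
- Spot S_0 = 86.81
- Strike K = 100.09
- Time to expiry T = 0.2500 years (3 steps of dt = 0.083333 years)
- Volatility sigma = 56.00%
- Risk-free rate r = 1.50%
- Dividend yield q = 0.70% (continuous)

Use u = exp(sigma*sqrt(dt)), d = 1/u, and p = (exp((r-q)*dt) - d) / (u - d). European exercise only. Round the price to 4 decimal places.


dt = T/N = 0.083333
u = exp(sigma*sqrt(dt)) = 1.175458; d = 1/u = 0.850732
p = (exp((r-q)*dt) - d) / (u - d) = 0.461727
Discount per step: exp(-r*dt) = 0.998751
Stock lattice S(k, i) with i counting down-moves:
  k=0: S(0,0) = 86.8100
  k=1: S(1,0) = 102.0415; S(1,1) = 73.8520
  k=2: S(2,0) = 119.9456; S(2,1) = 86.8100; S(2,2) = 62.8283
  k=3: S(3,0) = 140.9910; S(3,1) = 102.0415; S(3,2) = 73.8520; S(3,3) = 53.4501
Terminal payoffs V(N, i) = max(K - S_T, 0):
  V(3,0) = 0.000000; V(3,1) = 0.000000; V(3,2) = 26.237952; V(3,3) = 46.639949
Backward induction: V(k, i) = exp(-r*dt) * [p * V(k+1, i) + (1-p) * V(k+1, i+1)].
  V(2,0) = exp(-r*dt) * [p*0.000000 + (1-p)*0.000000] = 0.000000
  V(2,1) = exp(-r*dt) * [p*0.000000 + (1-p)*26.237952] = 14.105539
  V(2,2) = exp(-r*dt) * [p*26.237952 + (1-p)*46.639949] = 37.173301
  V(1,0) = exp(-r*dt) * [p*0.000000 + (1-p)*14.105539] = 7.583146
  V(1,1) = exp(-r*dt) * [p*14.105539 + (1-p)*37.173301] = 26.489161
  V(0,0) = exp(-r*dt) * [p*7.583146 + (1-p)*26.489161] = 17.737559

Answer: Price = V(0,0) = 17.7376


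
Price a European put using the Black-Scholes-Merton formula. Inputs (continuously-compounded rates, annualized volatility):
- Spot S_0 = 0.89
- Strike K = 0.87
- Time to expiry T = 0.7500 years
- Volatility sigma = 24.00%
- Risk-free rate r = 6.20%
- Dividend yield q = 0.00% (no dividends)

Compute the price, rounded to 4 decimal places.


Answer: Price = 0.0453

Derivation:
d1 = (ln(S/K) + (r - q + 0.5*sigma^2) * T) / (sigma * sqrt(T)) = 0.43699763
d2 = d1 - sigma * sqrt(T) = 0.22915153
exp(-rT) = 0.95456456; exp(-qT) = 1.00000000
P = K * exp(-rT) * N(-d2) - S_0 * exp(-qT) * N(-d1)
N(-d1) = 0.33105653; N(-d2) = 0.40937557
P = 0.8700 * 0.95456456 * 0.40937557 - 0.8900 * 1.00000000 * 0.33105653 = 0.0453


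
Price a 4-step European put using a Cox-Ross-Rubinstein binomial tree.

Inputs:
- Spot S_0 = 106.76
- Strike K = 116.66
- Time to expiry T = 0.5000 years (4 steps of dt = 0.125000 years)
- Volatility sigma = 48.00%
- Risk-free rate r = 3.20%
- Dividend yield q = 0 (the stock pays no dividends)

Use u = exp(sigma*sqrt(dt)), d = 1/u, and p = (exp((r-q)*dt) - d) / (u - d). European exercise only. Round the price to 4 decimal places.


Answer: Price = V(0,0) = 19.7144

Derivation:
dt = T/N = 0.125000
u = exp(sigma*sqrt(dt)) = 1.184956; d = 1/u = 0.843913
p = (exp((r-q)*dt) - d) / (u - d) = 0.469427
Discount per step: exp(-r*dt) = 0.996008
Stock lattice S(k, i) with i counting down-moves:
  k=0: S(0,0) = 106.7600
  k=1: S(1,0) = 126.5059; S(1,1) = 90.0962
  k=2: S(2,0) = 149.9039; S(2,1) = 106.7600; S(2,2) = 76.0334
  k=3: S(3,0) = 177.6296; S(3,1) = 126.5059; S(3,2) = 90.0962; S(3,3) = 64.1655
  k=4: S(4,0) = 210.4832; S(4,1) = 149.9039; S(4,2) = 106.7600; S(4,3) = 76.0334; S(4,4) = 54.1502
Terminal payoffs V(N, i) = max(K - S_T, 0):
  V(4,0) = 0.000000; V(4,1) = 0.000000; V(4,2) = 9.900000; V(4,3) = 40.626649; V(4,4) = 62.509846
Backward induction: V(k, i) = exp(-r*dt) * [p * V(k+1, i) + (1-p) * V(k+1, i+1)].
  V(3,0) = exp(-r*dt) * [p*0.000000 + (1-p)*0.000000] = 0.000000
  V(3,1) = exp(-r*dt) * [p*0.000000 + (1-p)*9.900000] = 5.231701
  V(3,2) = exp(-r*dt) * [p*9.900000 + (1-p)*40.626649] = 26.098118
  V(3,3) = exp(-r*dt) * [p*40.626649 + (1-p)*62.509846] = 52.028743
  V(2,0) = exp(-r*dt) * [p*0.000000 + (1-p)*5.231701] = 2.764716
  V(2,1) = exp(-r*dt) * [p*5.231701 + (1-p)*26.098118] = 16.237770
  V(2,2) = exp(-r*dt) * [p*26.098118 + (1-p)*52.028743] = 39.697092
  V(1,0) = exp(-r*dt) * [p*2.764716 + (1-p)*16.237770] = 9.873577
  V(1,1) = exp(-r*dt) * [p*16.237770 + (1-p)*39.697092] = 28.570136
  V(0,0) = exp(-r*dt) * [p*9.873577 + (1-p)*28.570136] = 19.714444


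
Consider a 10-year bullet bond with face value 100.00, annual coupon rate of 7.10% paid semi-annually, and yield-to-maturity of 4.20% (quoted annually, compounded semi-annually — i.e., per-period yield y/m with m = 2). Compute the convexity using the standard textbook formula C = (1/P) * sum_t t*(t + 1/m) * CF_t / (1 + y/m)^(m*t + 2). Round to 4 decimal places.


Coupon per period c = face * coupon_rate / m = 3.550000
Periods per year m = 2; per-period yield y/m = 0.021000
Number of cashflows N = 20
Cashflows (t years, CF_t, discount factor 1/(1+y/m)^(m*t), PV):
  t = 0.5000: CF_t = 3.550000, DF = 0.979432, PV = 3.476983
  t = 1.0000: CF_t = 3.550000, DF = 0.959287, PV = 3.405469
  t = 1.5000: CF_t = 3.550000, DF = 0.939556, PV = 3.335425
  t = 2.0000: CF_t = 3.550000, DF = 0.920231, PV = 3.266821
  t = 2.5000: CF_t = 3.550000, DF = 0.901304, PV = 3.199629
  t = 3.0000: CF_t = 3.550000, DF = 0.882766, PV = 3.133819
  t = 3.5000: CF_t = 3.550000, DF = 0.864609, PV = 3.069362
  t = 4.0000: CF_t = 3.550000, DF = 0.846826, PV = 3.006231
  t = 4.5000: CF_t = 3.550000, DF = 0.829408, PV = 2.944399
  t = 5.0000: CF_t = 3.550000, DF = 0.812349, PV = 2.883838
  t = 5.5000: CF_t = 3.550000, DF = 0.795640, PV = 2.824523
  t = 6.0000: CF_t = 3.550000, DF = 0.779276, PV = 2.766428
  t = 6.5000: CF_t = 3.550000, DF = 0.763247, PV = 2.709528
  t = 7.0000: CF_t = 3.550000, DF = 0.747549, PV = 2.653799
  t = 7.5000: CF_t = 3.550000, DF = 0.732173, PV = 2.599215
  t = 8.0000: CF_t = 3.550000, DF = 0.717114, PV = 2.545754
  t = 8.5000: CF_t = 3.550000, DF = 0.702364, PV = 2.493393
  t = 9.0000: CF_t = 3.550000, DF = 0.687918, PV = 2.442109
  t = 9.5000: CF_t = 3.550000, DF = 0.673769, PV = 2.391879
  t = 10.0000: CF_t = 103.550000, DF = 0.659911, PV = 68.333751
Price P = sum_t PV_t = 123.482358
Convexity numerator sum_t t*(t + 1/m) * CF_t / (1+y/m)^(m*t + 2):
  t = 0.5000: term = 1.667712
  t = 1.0000: term = 4.900232
  t = 1.5000: term = 9.598887
  t = 2.0000: term = 15.669095
  t = 2.5000: term = 23.020217
  t = 3.0000: term = 31.565430
  t = 3.5000: term = 41.221587
  t = 4.0000: term = 51.909093
  t = 4.5000: term = 63.551778
  t = 5.0000: term = 76.076783
  t = 5.5000: term = 89.414437
  t = 6.0000: term = 103.498146
  t = 6.5000: term = 118.264287
  t = 7.0000: term = 133.652099
  t = 7.5000: term = 149.603581
  t = 8.0000: term = 166.063393
  t = 8.5000: term = 182.978764
  t = 9.0000: term = 200.299390
  t = 9.5000: term = 217.977353
  t = 10.0000: term = 6882.925620
Convexity = (1/P) * sum = 8563.857885 / 123.482358 = 69.352886

Answer: Convexity = 69.3529


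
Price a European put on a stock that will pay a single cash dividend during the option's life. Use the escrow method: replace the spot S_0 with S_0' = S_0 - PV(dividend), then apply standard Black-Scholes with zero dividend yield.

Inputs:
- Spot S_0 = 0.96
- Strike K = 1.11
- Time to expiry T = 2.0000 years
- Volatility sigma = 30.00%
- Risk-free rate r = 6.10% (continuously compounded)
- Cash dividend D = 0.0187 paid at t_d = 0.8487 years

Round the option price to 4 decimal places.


Answer: Price = 0.1826

Derivation:
PV(D) = D * exp(-r * t_d) = 0.0187 * 0.94954657 = 0.01775652
S_0' = S_0 - PV(D) = 0.9600 - 0.01775652 = 0.94224348
d1 = (ln(S_0'/K) + (r + sigma^2/2)*T) / (sigma*sqrt(T)) = 0.11348691
d2 = d1 - sigma*sqrt(T) = -0.31077716
exp(-rT) = 0.88514837
N(-d1) = 0.45482227; N(-d2) = 0.62201498
P = K * exp(-rT) * N(-d2) - S_0' * N(-d1) = 1.1100 * 0.88514837 * 0.62201498 - 0.94224348 * 0.45482227 = 0.1826


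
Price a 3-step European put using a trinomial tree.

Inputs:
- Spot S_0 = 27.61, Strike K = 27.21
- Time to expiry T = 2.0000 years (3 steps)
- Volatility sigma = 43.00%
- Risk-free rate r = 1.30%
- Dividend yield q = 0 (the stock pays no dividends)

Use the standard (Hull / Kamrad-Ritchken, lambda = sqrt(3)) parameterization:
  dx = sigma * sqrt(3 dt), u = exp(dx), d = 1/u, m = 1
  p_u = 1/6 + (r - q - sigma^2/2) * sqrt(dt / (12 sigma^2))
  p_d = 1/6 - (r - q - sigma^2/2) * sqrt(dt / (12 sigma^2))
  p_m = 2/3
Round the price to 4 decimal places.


Answer: Price = V(0,0) = 5.3645

Derivation:
dt = T/N = 0.666667; dx = sigma*sqrt(3*dt) = 0.608112
u = exp(dx) = 1.836960; d = 1/u = 0.544378
p_u = 0.123117, p_m = 0.666667, p_d = 0.210217
Discount per step: exp(-r*dt) = 0.991371
Stock lattice S(k, j) with j the centered position index:
  k=0: S(0,+0) = 27.6100
  k=1: S(1,-1) = 15.0303; S(1,+0) = 27.6100; S(1,+1) = 50.7185
  k=2: S(2,-2) = 8.1821; S(2,-1) = 15.0303; S(2,+0) = 27.6100; S(2,+1) = 50.7185; S(2,+2) = 93.1678
  k=3: S(3,-3) = 4.4542; S(3,-2) = 8.1821; S(3,-1) = 15.0303; S(3,+0) = 27.6100; S(3,+1) = 50.7185; S(3,+2) = 93.1678; S(3,+3) = 171.1454
Terminal payoffs V(N, j) = max(K - S_T, 0):
  V(3,-3) = 22.755822; V(3,-2) = 19.027855; V(3,-1) = 12.179730; V(3,+0) = 0.000000; V(3,+1) = 0.000000; V(3,+2) = 0.000000; V(3,+3) = 0.000000
Backward induction: V(k, j) = exp(-r*dt) * [p_u * V(k+1, j+1) + p_m * V(k+1, j) + p_d * V(k+1, j-1)]
  V(2,-2) = exp(-r*dt) * [p_u*12.179730 + p_m*19.027855 + p_d*22.755822] = 18.804736
  V(2,-1) = exp(-r*dt) * [p_u*0.000000 + p_m*12.179730 + p_d*19.027855] = 12.015210
  V(2,+0) = exp(-r*dt) * [p_u*0.000000 + p_m*0.000000 + p_d*12.179730] = 2.538289
  V(2,+1) = exp(-r*dt) * [p_u*0.000000 + p_m*0.000000 + p_d*0.000000] = 0.000000
  V(2,+2) = exp(-r*dt) * [p_u*0.000000 + p_m*0.000000 + p_d*0.000000] = 0.000000
  V(1,-1) = exp(-r*dt) * [p_u*2.538289 + p_m*12.015210 + p_d*18.804736] = 12.169786
  V(1,+0) = exp(-r*dt) * [p_u*0.000000 + p_m*2.538289 + p_d*12.015210] = 4.181593
  V(1,+1) = exp(-r*dt) * [p_u*0.000000 + p_m*0.000000 + p_d*2.538289] = 0.528987
  V(0,+0) = exp(-r*dt) * [p_u*0.528987 + p_m*4.181593 + p_d*12.169786] = 5.364455


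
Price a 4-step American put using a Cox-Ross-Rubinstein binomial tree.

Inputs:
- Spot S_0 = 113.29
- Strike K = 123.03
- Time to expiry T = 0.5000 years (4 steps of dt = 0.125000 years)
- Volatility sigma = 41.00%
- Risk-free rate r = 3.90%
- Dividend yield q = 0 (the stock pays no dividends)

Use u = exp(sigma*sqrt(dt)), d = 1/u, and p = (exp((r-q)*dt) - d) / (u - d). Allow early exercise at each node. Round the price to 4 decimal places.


dt = T/N = 0.125000
u = exp(sigma*sqrt(dt)) = 1.155990; d = 1/u = 0.865060
p = (exp((r-q)*dt) - d) / (u - d) = 0.480622
Discount per step: exp(-r*dt) = 0.995137
Stock lattice S(k, i) with i counting down-moves:
  k=0: S(0,0) = 113.2900
  k=1: S(1,0) = 130.9621; S(1,1) = 98.0026
  k=2: S(2,0) = 151.3908; S(2,1) = 113.2900; S(2,2) = 84.7781
  k=3: S(3,0) = 175.0062; S(3,1) = 130.9621; S(3,2) = 98.0026; S(3,3) = 73.3381
  k=4: S(4,0) = 202.3054; S(4,1) = 151.3908; S(4,2) = 113.2900; S(4,3) = 84.7781; S(4,4) = 63.4418
Terminal payoffs V(N, i) = max(K - S_T, 0):
  V(4,0) = 0.000000; V(4,1) = 0.000000; V(4,2) = 9.740000; V(4,3) = 38.251911; V(4,4) = 59.588175
Backward induction: V(k, i) = exp(-r*dt) * [p * V(k+1, i) + (1-p) * V(k+1, i+1)]; then take max(V_cont, immediate exercise) for American.
  V(3,0) = exp(-r*dt) * [p*0.000000 + (1-p)*0.000000] = 0.000000; exercise = 0.000000; V(3,0) = max -> 0.000000
  V(3,1) = exp(-r*dt) * [p*0.000000 + (1-p)*9.740000] = 5.034144; exercise = 0.000000; V(3,1) = max -> 5.034144
  V(3,2) = exp(-r*dt) * [p*9.740000 + (1-p)*38.251911] = 24.429088; exercise = 25.027400; V(3,2) = max -> 25.027400
  V(3,3) = exp(-r*dt) * [p*38.251911 + (1-p)*59.588175] = 49.093590; exercise = 49.691902; V(3,3) = max -> 49.691902
  V(2,0) = exp(-r*dt) * [p*0.000000 + (1-p)*5.034144] = 2.601910; exercise = 0.000000; V(2,0) = max -> 2.601910
  V(2,1) = exp(-r*dt) * [p*5.034144 + (1-p)*25.027400] = 15.343228; exercise = 9.740000; V(2,1) = max -> 15.343228
  V(2,2) = exp(-r*dt) * [p*25.027400 + (1-p)*49.691902] = 37.653600; exercise = 38.251911; V(2,2) = max -> 38.251911
  V(1,0) = exp(-r*dt) * [p*2.601910 + (1-p)*15.343228] = 9.174640; exercise = 0.000000; V(1,0) = max -> 9.174640
  V(1,1) = exp(-r*dt) * [p*15.343228 + (1-p)*38.251911] = 27.109024; exercise = 25.027400; V(1,1) = max -> 27.109024
  V(0,0) = exp(-r*dt) * [p*9.174640 + (1-p)*27.109024] = 18.399455; exercise = 9.740000; V(0,0) = max -> 18.399455

Answer: Price = V(0,0) = 18.3995


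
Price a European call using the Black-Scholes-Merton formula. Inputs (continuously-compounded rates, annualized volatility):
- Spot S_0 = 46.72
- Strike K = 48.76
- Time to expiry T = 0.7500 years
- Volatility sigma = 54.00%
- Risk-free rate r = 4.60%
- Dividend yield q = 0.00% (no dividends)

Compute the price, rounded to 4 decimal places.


d1 = (ln(S/K) + (r - q + 0.5*sigma^2) * T) / (sigma * sqrt(T)) = 0.21621133
d2 = d1 - sigma * sqrt(T) = -0.25144238
exp(-rT) = 0.96608834; exp(-qT) = 1.00000000
C = S_0 * exp(-qT) * N(d1) - K * exp(-rT) * N(d2)
N(d1) = 0.58558849; N(d2) = 0.40073605
C = 46.7200 * 1.00000000 * 0.58558849 - 48.7600 * 0.96608834 * 0.40073605 = 8.4814

Answer: Price = 8.4814


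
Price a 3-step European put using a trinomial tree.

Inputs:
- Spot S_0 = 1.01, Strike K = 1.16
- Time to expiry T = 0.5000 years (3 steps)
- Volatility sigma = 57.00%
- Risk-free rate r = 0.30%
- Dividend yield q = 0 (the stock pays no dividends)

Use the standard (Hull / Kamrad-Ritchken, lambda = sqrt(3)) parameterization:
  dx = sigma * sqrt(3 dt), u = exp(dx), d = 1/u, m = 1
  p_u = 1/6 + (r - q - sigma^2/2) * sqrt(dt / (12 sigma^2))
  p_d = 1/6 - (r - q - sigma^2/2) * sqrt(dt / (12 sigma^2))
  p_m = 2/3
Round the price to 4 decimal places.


dt = T/N = 0.166667; dx = sigma*sqrt(3*dt) = 0.403051
u = exp(dx) = 1.496383; d = 1/u = 0.668278
p_u = 0.133699, p_m = 0.666667, p_d = 0.199634
Discount per step: exp(-r*dt) = 0.999500
Stock lattice S(k, j) with j the centered position index:
  k=0: S(0,+0) = 1.0100
  k=1: S(1,-1) = 0.6750; S(1,+0) = 1.0100; S(1,+1) = 1.5113
  k=2: S(2,-2) = 0.4511; S(2,-1) = 0.6750; S(2,+0) = 1.0100; S(2,+1) = 1.5113; S(2,+2) = 2.2616
  k=3: S(3,-3) = 0.3014; S(3,-2) = 0.4511; S(3,-1) = 0.6750; S(3,+0) = 1.0100; S(3,+1) = 1.5113; S(3,+2) = 2.2616; S(3,+3) = 3.3842
Terminal payoffs V(N, j) = max(K - S_T, 0):
  V(3,-3) = 0.858565; V(3,-2) = 0.708938; V(3,-1) = 0.485039; V(3,+0) = 0.150000; V(3,+1) = 0.000000; V(3,+2) = 0.000000; V(3,+3) = 0.000000
Backward induction: V(k, j) = exp(-r*dt) * [p_u * V(k+1, j+1) + p_m * V(k+1, j) + p_d * V(k+1, j-1)]
  V(2,-2) = exp(-r*dt) * [p_u*0.485039 + p_m*0.708938 + p_d*0.858565] = 0.708520
  V(2,-1) = exp(-r*dt) * [p_u*0.150000 + p_m*0.485039 + p_d*0.708938] = 0.484700
  V(2,+0) = exp(-r*dt) * [p_u*0.000000 + p_m*0.150000 + p_d*0.485039] = 0.196732
  V(2,+1) = exp(-r*dt) * [p_u*0.000000 + p_m*0.000000 + p_d*0.150000] = 0.029930
  V(2,+2) = exp(-r*dt) * [p_u*0.000000 + p_m*0.000000 + p_d*0.000000] = 0.000000
  V(1,-1) = exp(-r*dt) * [p_u*0.196732 + p_m*0.484700 + p_d*0.708520] = 0.490636
  V(1,+0) = exp(-r*dt) * [p_u*0.029930 + p_m*0.196732 + p_d*0.484700] = 0.231803
  V(1,+1) = exp(-r*dt) * [p_u*0.000000 + p_m*0.029930 + p_d*0.196732] = 0.059198
  V(0,+0) = exp(-r*dt) * [p_u*0.059198 + p_m*0.231803 + p_d*0.490636] = 0.260267

Answer: Price = V(0,0) = 0.2603


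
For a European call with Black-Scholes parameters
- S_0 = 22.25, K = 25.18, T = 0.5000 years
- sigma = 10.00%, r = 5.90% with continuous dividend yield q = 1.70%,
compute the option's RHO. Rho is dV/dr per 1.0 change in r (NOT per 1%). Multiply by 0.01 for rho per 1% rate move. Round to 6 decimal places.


d1 = -1.4171554095; d2 = -1.4878660876
phi(d1) = 0.1461527077; exp(-qT) = 0.9915360229; exp(-rT) = 0.9709308776
N(d2) = 0.0683931063
Rho = K*T*exp(-rT)*N(d2) = 25.1800 * 0.5000 * 0.9709308776 * 0.0683931063 = 0.836039

Answer: Rho = 0.836039


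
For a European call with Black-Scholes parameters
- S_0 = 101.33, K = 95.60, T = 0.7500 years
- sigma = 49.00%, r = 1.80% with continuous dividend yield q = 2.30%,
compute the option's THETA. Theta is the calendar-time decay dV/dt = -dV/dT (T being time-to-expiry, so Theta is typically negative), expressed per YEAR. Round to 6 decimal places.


Answer: Theta = -9.949030

Derivation:
d1 = 0.3405122278; d2 = -0.0838402200
phi(d1) = 0.3764715414; exp(-qT) = 0.9828979294; exp(-rT) = 0.9865907163
Theta = -S*exp(-qT)*phi(d1)*sigma/(2*sqrt(T)) - r*K*exp(-rT)*N(d2) + q*S*exp(-qT)*N(d1)
N(d1) = 0.6332645920; N(d2) = 0.4665917348; sqrt(T) = 0.8660254038
Term 1 = -101.3300 * 0.9828979294 * 0.3764715414 * 0.4900 / (2 * 0.8660254038) = -10.6075250894
Term 2 = -0.0180 * 95.6000 * 0.9865907163 * 0.4665917348 = -0.7921445951
Term 3 = 0.0230 * 101.3300 * 0.9828979294 * 0.6332645920 = 1.4506395194
Theta = -10.6075250894 + (-0.7921445951) + (1.4506395194) = -9.949030


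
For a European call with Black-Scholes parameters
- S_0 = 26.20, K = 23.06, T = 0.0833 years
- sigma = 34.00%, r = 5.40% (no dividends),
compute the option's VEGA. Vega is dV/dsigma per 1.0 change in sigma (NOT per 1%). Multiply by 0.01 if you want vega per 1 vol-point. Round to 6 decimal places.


d1 = 1.3958316124; d2 = 1.2977016985
phi(d1) = 0.1506024827; exp(-qT) = 1.0000000000; exp(-rT) = 0.9955119017
Vega = S * exp(-qT) * phi(d1) * sqrt(T) = 26.2000 * 1.0000000000 * 0.1506024827 * 0.2886173938 = 1.138822

Answer: Vega = 1.138822


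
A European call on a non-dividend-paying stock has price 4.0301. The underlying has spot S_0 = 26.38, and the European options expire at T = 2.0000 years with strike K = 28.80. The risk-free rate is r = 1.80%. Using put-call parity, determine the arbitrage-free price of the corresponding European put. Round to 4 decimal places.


Put-call parity: C - P = S_0 * exp(-qT) - K * exp(-rT).
S_0 * exp(-qT) = 26.3800 * 1.00000000 = 26.38000000
K * exp(-rT) = 28.8000 * 0.96464029 = 27.78164045
P = C - S*exp(-qT) + K*exp(-rT)
P = 4.0301 - 26.38000000 + 27.78164045 = 5.4317

Answer: Put price = 5.4317


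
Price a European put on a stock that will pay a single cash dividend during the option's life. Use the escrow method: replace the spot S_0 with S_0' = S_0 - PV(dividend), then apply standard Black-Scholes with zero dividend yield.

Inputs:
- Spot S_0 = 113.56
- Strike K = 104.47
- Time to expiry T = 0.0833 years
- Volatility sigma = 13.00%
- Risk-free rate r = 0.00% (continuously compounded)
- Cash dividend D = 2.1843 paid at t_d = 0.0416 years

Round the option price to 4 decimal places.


PV(D) = D * exp(-r * t_d) = 2.1843 * 1.00000000 = 2.18430000
S_0' = S_0 - PV(D) = 113.5600 - 2.18430000 = 111.37570000
d1 = (ln(S_0'/K) + (r + sigma^2/2)*T) / (sigma*sqrt(T)) = 1.72475097
d2 = d1 - sigma*sqrt(T) = 1.68723071
exp(-rT) = 1.00000000
N(-d1) = 0.04228618; N(-d2) = 0.04577950
P = K * exp(-rT) * N(-d2) - S_0' * N(-d1) = 104.4700 * 1.00000000 * 0.04577950 - 111.37570000 * 0.04228618 = 0.0729

Answer: Price = 0.0729


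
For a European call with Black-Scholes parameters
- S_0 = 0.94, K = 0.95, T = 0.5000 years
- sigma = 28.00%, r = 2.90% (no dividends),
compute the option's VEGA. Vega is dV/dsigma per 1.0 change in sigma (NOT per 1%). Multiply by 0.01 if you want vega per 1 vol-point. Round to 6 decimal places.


Answer: Vega = 0.263305

Derivation:
d1 = 0.1187832855; d2 = -0.0792066132
phi(d1) = 0.3961377528; exp(-qT) = 1.0000000000; exp(-rT) = 0.9856046187
Vega = S * exp(-qT) * phi(d1) * sqrt(T) = 0.9400 * 1.0000000000 * 0.3961377528 * 0.7071067812 = 0.263305


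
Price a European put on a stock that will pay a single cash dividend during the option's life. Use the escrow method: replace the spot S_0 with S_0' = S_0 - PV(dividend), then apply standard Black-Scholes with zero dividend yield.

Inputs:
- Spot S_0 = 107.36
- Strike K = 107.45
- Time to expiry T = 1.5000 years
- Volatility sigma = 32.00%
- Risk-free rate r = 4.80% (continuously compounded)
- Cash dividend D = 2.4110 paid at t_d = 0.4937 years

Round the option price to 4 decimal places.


PV(D) = D * exp(-r * t_d) = 2.4110 * 0.97658098 = 2.35453675
S_0' = S_0 - PV(D) = 107.3600 - 2.35453675 = 105.00546325
d1 = (ln(S_0'/K) + (r + sigma^2/2)*T) / (sigma*sqrt(T)) = 0.32095143
d2 = d1 - sigma*sqrt(T) = -0.07096693
exp(-rT) = 0.93053090
N(-d1) = 0.37412360; N(-d2) = 0.52828796
P = K * exp(-rT) * N(-d2) - S_0' * N(-d1) = 107.4500 * 0.93053090 * 0.52828796 - 105.00546325 * 0.37412360 = 13.5361

Answer: Price = 13.5361


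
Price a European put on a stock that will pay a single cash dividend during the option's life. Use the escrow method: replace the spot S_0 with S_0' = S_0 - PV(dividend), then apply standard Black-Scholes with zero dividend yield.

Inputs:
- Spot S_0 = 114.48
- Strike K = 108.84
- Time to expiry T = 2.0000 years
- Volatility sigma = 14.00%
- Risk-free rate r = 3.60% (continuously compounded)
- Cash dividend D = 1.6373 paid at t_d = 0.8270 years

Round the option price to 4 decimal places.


PV(D) = D * exp(-r * t_d) = 1.6373 * 0.97066682 = 1.58927278
S_0' = S_0 - PV(D) = 114.4800 - 1.58927278 = 112.89072722
d1 = (ln(S_0'/K) + (r + sigma^2/2)*T) / (sigma*sqrt(T)) = 0.64721191
d2 = d1 - sigma*sqrt(T) = 0.44922201
exp(-rT) = 0.93053090
N(-d1) = 0.25874740; N(-d2) = 0.32663575
P = K * exp(-rT) * N(-d2) - S_0' * N(-d1) = 108.8400 * 0.93053090 * 0.32663575 - 112.89072722 * 0.25874740 = 3.8712

Answer: Price = 3.8712
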